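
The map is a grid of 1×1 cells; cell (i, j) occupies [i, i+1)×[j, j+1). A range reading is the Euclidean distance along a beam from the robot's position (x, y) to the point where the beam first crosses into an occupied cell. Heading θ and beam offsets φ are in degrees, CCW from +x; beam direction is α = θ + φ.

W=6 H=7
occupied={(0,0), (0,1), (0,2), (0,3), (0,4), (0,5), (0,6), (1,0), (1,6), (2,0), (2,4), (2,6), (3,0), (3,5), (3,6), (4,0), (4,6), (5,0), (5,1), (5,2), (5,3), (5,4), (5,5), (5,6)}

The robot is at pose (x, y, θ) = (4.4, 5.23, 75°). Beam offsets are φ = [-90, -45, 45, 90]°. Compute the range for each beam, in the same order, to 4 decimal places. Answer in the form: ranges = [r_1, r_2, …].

ranges = [0.6212, 0.6928, 0.8000, 0.4141]

beam 1: φ=-90°, α=345°
  d=(0.9659,-0.2588)  start (4,5)  tX=0.6212 tY=0.8887  stride 1/|dx|=1.0353 1/|dy|=3.8637
    cross x-line → (5,5), t=0.6212 (wall)
  → r_1 = 0.6212
beam 2: φ=-45°, α=30°
  d=(0.8660,0.5000)  start (4,5)  tX=0.6928 tY=1.5400  stride 1/|dx|=1.1547 1/|dy|=2.0000
    cross x-line → (5,5), t=0.6928 (wall)
  → r_2 = 0.6928
beam 3: φ=45°, α=120°
  d=(-0.5000,0.8660)  start (4,5)  tX=0.8000 tY=0.8891  stride 1/|dx|=2.0000 1/|dy|=1.1547
    cross x-line → (3,5), t=0.8000 (wall)
  → r_3 = 0.8000
beam 4: φ=90°, α=165°
  d=(-0.9659,0.2588)  start (4,5)  tX=0.4141 tY=2.9751  stride 1/|dx|=1.0353 1/|dy|=3.8637
    cross x-line → (3,5), t=0.4141 (wall)
  → r_4 = 0.4141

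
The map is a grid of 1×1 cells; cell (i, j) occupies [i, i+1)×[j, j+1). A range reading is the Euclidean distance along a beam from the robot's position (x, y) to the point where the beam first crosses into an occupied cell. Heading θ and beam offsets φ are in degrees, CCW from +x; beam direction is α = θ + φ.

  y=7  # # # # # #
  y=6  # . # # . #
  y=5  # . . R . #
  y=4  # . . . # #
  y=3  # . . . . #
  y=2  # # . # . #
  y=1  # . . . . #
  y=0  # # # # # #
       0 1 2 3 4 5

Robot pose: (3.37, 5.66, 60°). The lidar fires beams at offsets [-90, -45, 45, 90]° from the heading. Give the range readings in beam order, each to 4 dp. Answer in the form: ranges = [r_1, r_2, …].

beam 1: φ=-90°, α=330°
  d=(0.8660,-0.5000)  start (3,5)  tX=0.7275 tY=1.3200  stride 1/|dx|=1.1547 1/|dy|=2.0000
    cross x-line → (4,5), t=0.7275
    cross y-line → (4,4), t=1.3200 (wall)
  → r_1 = 1.3200
beam 2: φ=-45°, α=15°
  d=(0.9659,0.2588)  start (3,5)  tX=0.6522 tY=1.3137  stride 1/|dx|=1.0353 1/|dy|=3.8637
    cross x-line → (4,5), t=0.6522
    cross y-line → (4,6), t=1.3137
    cross x-line → (5,6), t=1.6875 (wall)
  → r_2 = 1.6875
beam 3: φ=45°, α=105°
  d=(-0.2588,0.9659)  start (3,5)  tX=1.4296 tY=0.3520  stride 1/|dx|=3.8637 1/|dy|=1.0353
    cross y-line → (3,6), t=0.3520 (wall)
  → r_3 = 0.3520
beam 4: φ=90°, α=150°
  d=(-0.8660,0.5000)  start (3,5)  tX=0.4272 tY=0.6800  stride 1/|dx|=1.1547 1/|dy|=2.0000
    cross x-line → (2,5), t=0.4272
    cross y-line → (2,6), t=0.6800 (wall)
  → r_4 = 0.6800

ranges = [1.3200, 1.6875, 0.3520, 0.6800]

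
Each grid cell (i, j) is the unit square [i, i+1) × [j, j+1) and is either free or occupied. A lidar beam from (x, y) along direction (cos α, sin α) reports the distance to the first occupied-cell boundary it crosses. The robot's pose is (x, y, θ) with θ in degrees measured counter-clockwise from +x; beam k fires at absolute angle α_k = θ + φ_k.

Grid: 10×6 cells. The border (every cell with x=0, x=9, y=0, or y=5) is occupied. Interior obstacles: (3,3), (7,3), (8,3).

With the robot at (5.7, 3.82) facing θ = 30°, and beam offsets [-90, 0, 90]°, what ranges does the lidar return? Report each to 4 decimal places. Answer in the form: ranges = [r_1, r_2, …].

beam 1: φ=-90°, α=300°
  direction (0.5000, -0.8660); cell (5,3); t to first gridline: x 0.6000, y 0.9469 (then +2.0000 / +1.1547)
    (6,3) via x @ 0.6000
    (6,2) via y @ 0.9469
    (6,1) via y @ 2.1016
    (7,1) via x @ 2.6000
    (7,0) via y @ 3.2563  # hit
  → r_1 = 3.2563
beam 2: φ=0°, α=30°
  direction (0.8660, 0.5000); cell (5,3); t to first gridline: x 0.3464, y 0.3600 (then +1.1547 / +2.0000)
    (6,3) via x @ 0.3464
    (6,4) via y @ 0.3600
    (7,4) via x @ 1.5011
    (7,5) via y @ 2.3600  # hit
  → r_2 = 2.3600
beam 3: φ=90°, α=120°
  direction (-0.5000, 0.8660); cell (5,3); t to first gridline: x 1.4000, y 0.2078 (then +2.0000 / +1.1547)
    (5,4) via y @ 0.2078
    (5,5) via y @ 1.3625  # hit
  → r_3 = 1.3625

ranges = [3.2563, 2.3600, 1.3625]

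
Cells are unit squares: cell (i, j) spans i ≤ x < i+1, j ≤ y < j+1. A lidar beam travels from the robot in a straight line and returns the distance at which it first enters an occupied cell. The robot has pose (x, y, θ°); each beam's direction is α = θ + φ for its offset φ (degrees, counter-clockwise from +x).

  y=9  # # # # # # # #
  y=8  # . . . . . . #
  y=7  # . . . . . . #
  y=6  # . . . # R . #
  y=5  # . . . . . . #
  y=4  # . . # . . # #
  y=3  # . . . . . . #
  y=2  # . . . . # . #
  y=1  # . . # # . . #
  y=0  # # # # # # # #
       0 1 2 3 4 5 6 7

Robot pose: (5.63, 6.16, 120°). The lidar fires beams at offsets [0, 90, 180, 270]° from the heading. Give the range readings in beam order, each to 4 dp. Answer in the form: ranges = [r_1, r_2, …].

beam 1: φ=0°, α=120°
  cosα=-0.5000 sinα=0.8660 | (5,6) | tMaxX 1.2600 tMaxY 0.9699 | tΔX 2.0000 tΔY 1.1547
    t=0.9699 [y] (5,7)
    t=1.2600 [x] (4,7)
    t=2.1246 [y] (4,8)
    t=3.2600 [x] (3,8)
    t=3.2793 [y] (3,9) — stop
  → r_1 = 3.2793
beam 2: φ=90°, α=210°
  cosα=-0.8660 sinα=-0.5000 | (5,6) | tMaxX 0.7275 tMaxY 0.3200 | tΔX 1.1547 tΔY 2.0000
    t=0.3200 [y] (5,5)
    t=0.7275 [x] (4,5)
    t=1.8822 [x] (3,5)
    t=2.3200 [y] (3,4) — stop
  → r_2 = 2.3200
beam 3: φ=180°, α=300°
  cosα=0.5000 sinα=-0.8660 | (5,6) | tMaxX 0.7400 tMaxY 0.1848 | tΔX 2.0000 tΔY 1.1547
    t=0.1848 [y] (5,5)
    t=0.7400 [x] (6,5)
    t=1.3395 [y] (6,4) — stop
  → r_3 = 1.3395
beam 4: φ=270°, α=30°
  cosα=0.8660 sinα=0.5000 | (5,6) | tMaxX 0.4272 tMaxY 1.6800 | tΔX 1.1547 tΔY 2.0000
    t=0.4272 [x] (6,6)
    t=1.5819 [x] (7,6) — stop
  → r_4 = 1.5819

ranges = [3.2793, 2.3200, 1.3395, 1.5819]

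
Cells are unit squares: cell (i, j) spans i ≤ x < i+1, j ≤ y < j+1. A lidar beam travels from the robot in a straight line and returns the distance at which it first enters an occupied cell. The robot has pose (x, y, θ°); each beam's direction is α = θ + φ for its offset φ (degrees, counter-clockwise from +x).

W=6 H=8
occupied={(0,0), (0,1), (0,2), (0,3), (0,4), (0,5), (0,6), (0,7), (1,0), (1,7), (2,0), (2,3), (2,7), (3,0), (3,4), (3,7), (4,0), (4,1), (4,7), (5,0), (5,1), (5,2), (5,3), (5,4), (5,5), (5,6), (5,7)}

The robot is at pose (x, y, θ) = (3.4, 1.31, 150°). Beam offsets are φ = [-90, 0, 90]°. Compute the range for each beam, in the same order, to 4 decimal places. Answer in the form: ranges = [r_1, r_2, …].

ranges = [3.2000, 2.7713, 0.3580]

beam 1: φ=-90°, α=60°
  dir = (cos 60°, sin 60°) = (0.5000, 0.8660); from cell (3,1)
  next x-line at t=1.2000, next y-line at t=0.7967; Δt_x=2.0000, Δt_y=1.1547
    y: enter (3,2) at t=0.7967
    x: enter (4,2) at t=1.2000
    y: enter (4,3) at t=1.9514
    y: enter (4,4) at t=3.1061
    x: enter (5,4) at t=3.2000 ← occupied
  → r_1 = 3.2000
beam 2: φ=0°, α=150°
  dir = (cos 150°, sin 150°) = (-0.8660, 0.5000); from cell (3,1)
  next x-line at t=0.4619, next y-line at t=1.3800; Δt_x=1.1547, Δt_y=2.0000
    x: enter (2,1) at t=0.4619
    y: enter (2,2) at t=1.3800
    x: enter (1,2) at t=1.6166
    x: enter (0,2) at t=2.7713 ← occupied
  → r_2 = 2.7713
beam 3: φ=90°, α=240°
  dir = (cos 240°, sin 240°) = (-0.5000, -0.8660); from cell (3,1)
  next x-line at t=0.8000, next y-line at t=0.3580; Δt_x=2.0000, Δt_y=1.1547
    y: enter (3,0) at t=0.3580 ← occupied
  → r_3 = 0.3580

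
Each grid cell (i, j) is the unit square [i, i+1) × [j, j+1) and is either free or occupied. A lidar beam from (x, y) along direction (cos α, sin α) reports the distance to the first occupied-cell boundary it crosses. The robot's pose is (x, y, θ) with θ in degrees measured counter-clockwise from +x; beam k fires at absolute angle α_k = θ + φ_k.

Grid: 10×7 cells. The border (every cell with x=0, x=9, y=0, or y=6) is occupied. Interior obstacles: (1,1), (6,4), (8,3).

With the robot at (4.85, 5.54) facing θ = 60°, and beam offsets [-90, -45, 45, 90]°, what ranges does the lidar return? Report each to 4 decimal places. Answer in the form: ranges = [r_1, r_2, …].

ranges = [1.3279, 1.7773, 0.4762, 0.9200]

beam 1: φ=-90°, α=330°
  dir = (cos 330°, sin 330°) = (0.8660, -0.5000); from cell (4,5)
  next x-line at t=0.1732, next y-line at t=1.0800; Δt_x=1.1547, Δt_y=2.0000
    x: enter (5,5) at t=0.1732
    y: enter (5,4) at t=1.0800
    x: enter (6,4) at t=1.3279 ← occupied
  → r_1 = 1.3279
beam 2: φ=-45°, α=15°
  dir = (cos 15°, sin 15°) = (0.9659, 0.2588); from cell (4,5)
  next x-line at t=0.1553, next y-line at t=1.7773; Δt_x=1.0353, Δt_y=3.8637
    x: enter (5,5) at t=0.1553
    x: enter (6,5) at t=1.1906
    y: enter (6,6) at t=1.7773 ← occupied
  → r_2 = 1.7773
beam 3: φ=45°, α=105°
  dir = (cos 105°, sin 105°) = (-0.2588, 0.9659); from cell (4,5)
  next x-line at t=3.2841, next y-line at t=0.4762; Δt_x=3.8637, Δt_y=1.0353
    y: enter (4,6) at t=0.4762 ← occupied
  → r_3 = 0.4762
beam 4: φ=90°, α=150°
  dir = (cos 150°, sin 150°) = (-0.8660, 0.5000); from cell (4,5)
  next x-line at t=0.9815, next y-line at t=0.9200; Δt_x=1.1547, Δt_y=2.0000
    y: enter (4,6) at t=0.9200 ← occupied
  → r_4 = 0.9200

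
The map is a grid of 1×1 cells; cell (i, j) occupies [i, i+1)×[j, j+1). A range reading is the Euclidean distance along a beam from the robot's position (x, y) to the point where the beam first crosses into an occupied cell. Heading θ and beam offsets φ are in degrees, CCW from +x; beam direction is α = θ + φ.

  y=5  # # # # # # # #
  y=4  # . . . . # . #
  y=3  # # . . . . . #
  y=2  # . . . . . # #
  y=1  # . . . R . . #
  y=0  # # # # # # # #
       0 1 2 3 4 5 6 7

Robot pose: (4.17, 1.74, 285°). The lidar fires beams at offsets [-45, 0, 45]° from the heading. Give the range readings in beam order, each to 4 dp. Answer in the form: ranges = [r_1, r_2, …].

ranges = [0.8545, 0.7661, 1.4800]

beam 1: φ=-45°, α=240°
  d=(-0.5000,-0.8660)  start (4,1)  tX=0.3400 tY=0.8545  stride 1/|dx|=2.0000 1/|dy|=1.1547
    cross x-line → (3,1), t=0.3400
    cross y-line → (3,0), t=0.8545 (wall)
  → r_1 = 0.8545
beam 2: φ=0°, α=285°
  d=(0.2588,-0.9659)  start (4,1)  tX=3.2069 tY=0.7661  stride 1/|dx|=3.8637 1/|dy|=1.0353
    cross y-line → (4,0), t=0.7661 (wall)
  → r_2 = 0.7661
beam 3: φ=45°, α=330°
  d=(0.8660,-0.5000)  start (4,1)  tX=0.9584 tY=1.4800  stride 1/|dx|=1.1547 1/|dy|=2.0000
    cross x-line → (5,1), t=0.9584
    cross y-line → (5,0), t=1.4800 (wall)
  → r_3 = 1.4800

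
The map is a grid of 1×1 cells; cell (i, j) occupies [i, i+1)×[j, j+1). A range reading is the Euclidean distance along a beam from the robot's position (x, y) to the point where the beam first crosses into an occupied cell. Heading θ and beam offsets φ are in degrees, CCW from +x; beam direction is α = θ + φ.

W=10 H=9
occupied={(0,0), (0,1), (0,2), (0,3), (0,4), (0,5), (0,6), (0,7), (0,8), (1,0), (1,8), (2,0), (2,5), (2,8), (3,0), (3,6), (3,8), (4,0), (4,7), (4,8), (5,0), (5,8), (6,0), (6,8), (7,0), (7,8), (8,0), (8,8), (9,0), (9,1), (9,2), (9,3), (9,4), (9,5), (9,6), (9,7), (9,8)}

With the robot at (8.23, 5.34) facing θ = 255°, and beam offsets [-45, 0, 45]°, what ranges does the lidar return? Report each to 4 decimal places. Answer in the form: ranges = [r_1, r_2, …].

ranges = [8.3485, 4.4931, 1.5400]

beam 1: φ=-45°, α=210°
  cosα=-0.8660 sinα=-0.5000 | (8,5) | tMaxX 0.2656 tMaxY 0.6800 | tΔX 1.1547 tΔY 2.0000
    t=0.2656 [x] (7,5)
    t=0.6800 [y] (7,4)
    t=1.4203 [x] (6,4)
    t=2.5750 [x] (5,4)
    t=2.6800 [y] (5,3)
    t=3.7297 [x] (4,3)
    t=4.6800 [y] (4,2)
    t=4.8844 [x] (3,2)
    t=6.0391 [x] (2,2)
    t=6.6800 [y] (2,1)
    t=7.1938 [x] (1,1)
    t=8.3485 [x] (0,1) — stop
  → r_1 = 8.3485
beam 2: φ=0°, α=255°
  cosα=-0.2588 sinα=-0.9659 | (8,5) | tMaxX 0.8887 tMaxY 0.3520 | tΔX 3.8637 tΔY 1.0353
    t=0.3520 [y] (8,4)
    t=0.8887 [x] (7,4)
    t=1.3873 [y] (7,3)
    t=2.4225 [y] (7,2)
    t=3.4578 [y] (7,1)
    t=4.4931 [y] (7,0) — stop
  → r_2 = 4.4931
beam 3: φ=45°, α=300°
  cosα=0.5000 sinα=-0.8660 | (8,5) | tMaxX 1.5400 tMaxY 0.3926 | tΔX 2.0000 tΔY 1.1547
    t=0.3926 [y] (8,4)
    t=1.5400 [x] (9,4) — stop
  → r_3 = 1.5400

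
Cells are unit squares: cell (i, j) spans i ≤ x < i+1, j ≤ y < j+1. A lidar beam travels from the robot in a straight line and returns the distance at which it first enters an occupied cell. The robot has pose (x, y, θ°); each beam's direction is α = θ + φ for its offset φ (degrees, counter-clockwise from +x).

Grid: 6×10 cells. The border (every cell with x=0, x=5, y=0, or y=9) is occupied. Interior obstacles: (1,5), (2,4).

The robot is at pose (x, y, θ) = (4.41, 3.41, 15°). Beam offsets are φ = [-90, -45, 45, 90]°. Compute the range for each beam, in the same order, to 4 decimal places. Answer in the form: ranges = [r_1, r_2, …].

ranges = [2.2796, 0.6813, 1.1800, 5.7872]

beam 1: φ=-90°, α=285°
  cosα=0.2588 sinα=-0.9659 | (4,3) | tMaxX 2.2796 tMaxY 0.4245 | tΔX 3.8637 tΔY 1.0353
    t=0.4245 [y] (4,2)
    t=1.4597 [y] (4,1)
    t=2.2796 [x] (5,1) — stop
  → r_1 = 2.2796
beam 2: φ=-45°, α=330°
  cosα=0.8660 sinα=-0.5000 | (4,3) | tMaxX 0.6813 tMaxY 0.8200 | tΔX 1.1547 tΔY 2.0000
    t=0.6813 [x] (5,3) — stop
  → r_2 = 0.6813
beam 3: φ=45°, α=60°
  cosα=0.5000 sinα=0.8660 | (4,3) | tMaxX 1.1800 tMaxY 0.6813 | tΔX 2.0000 tΔY 1.1547
    t=0.6813 [y] (4,4)
    t=1.1800 [x] (5,4) — stop
  → r_3 = 1.1800
beam 4: φ=90°, α=105°
  cosα=-0.2588 sinα=0.9659 | (4,3) | tMaxX 1.5841 tMaxY 0.6108 | tΔX 3.8637 tΔY 1.0353
    t=0.6108 [y] (4,4)
    t=1.5841 [x] (3,4)
    t=1.6461 [y] (3,5)
    t=2.6814 [y] (3,6)
    t=3.7166 [y] (3,7)
    t=4.7519 [y] (3,8)
    t=5.4478 [x] (2,8)
    t=5.7872 [y] (2,9) — stop
  → r_4 = 5.7872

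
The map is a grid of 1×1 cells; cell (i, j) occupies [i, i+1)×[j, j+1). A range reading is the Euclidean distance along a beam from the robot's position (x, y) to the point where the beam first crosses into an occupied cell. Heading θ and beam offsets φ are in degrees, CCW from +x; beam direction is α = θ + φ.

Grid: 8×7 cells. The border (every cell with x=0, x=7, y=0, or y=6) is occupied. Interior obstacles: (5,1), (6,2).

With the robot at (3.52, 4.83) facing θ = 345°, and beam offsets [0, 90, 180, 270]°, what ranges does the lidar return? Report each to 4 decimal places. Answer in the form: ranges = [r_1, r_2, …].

beam 1: φ=0°, α=345°
  cosα=0.9659 sinα=-0.2588 | (3,4) | tMaxX 0.4969 tMaxY 3.2069 | tΔX 1.0353 tΔY 3.8637
    t=0.4969 [x] (4,4)
    t=1.5322 [x] (5,4)
    t=2.5675 [x] (6,4)
    t=3.2069 [y] (6,3)
    t=3.6028 [x] (7,3) — stop
  → r_1 = 3.6028
beam 2: φ=90°, α=75°
  cosα=0.2588 sinα=0.9659 | (3,4) | tMaxX 1.8546 tMaxY 0.1760 | tΔX 3.8637 tΔY 1.0353
    t=0.1760 [y] (3,5)
    t=1.2113 [y] (3,6) — stop
  → r_2 = 1.2113
beam 3: φ=180°, α=165°
  cosα=-0.9659 sinα=0.2588 | (3,4) | tMaxX 0.5383 tMaxY 0.6568 | tΔX 1.0353 tΔY 3.8637
    t=0.5383 [x] (2,4)
    t=0.6568 [y] (2,5)
    t=1.5736 [x] (1,5)
    t=2.6089 [x] (0,5) — stop
  → r_3 = 2.6089
beam 4: φ=270°, α=255°
  cosα=-0.2588 sinα=-0.9659 | (3,4) | tMaxX 2.0091 tMaxY 0.8593 | tΔX 3.8637 tΔY 1.0353
    t=0.8593 [y] (3,3)
    t=1.8946 [y] (3,2)
    t=2.0091 [x] (2,2)
    t=2.9298 [y] (2,1)
    t=3.9651 [y] (2,0) — stop
  → r_4 = 3.9651

ranges = [3.6028, 1.2113, 2.6089, 3.9651]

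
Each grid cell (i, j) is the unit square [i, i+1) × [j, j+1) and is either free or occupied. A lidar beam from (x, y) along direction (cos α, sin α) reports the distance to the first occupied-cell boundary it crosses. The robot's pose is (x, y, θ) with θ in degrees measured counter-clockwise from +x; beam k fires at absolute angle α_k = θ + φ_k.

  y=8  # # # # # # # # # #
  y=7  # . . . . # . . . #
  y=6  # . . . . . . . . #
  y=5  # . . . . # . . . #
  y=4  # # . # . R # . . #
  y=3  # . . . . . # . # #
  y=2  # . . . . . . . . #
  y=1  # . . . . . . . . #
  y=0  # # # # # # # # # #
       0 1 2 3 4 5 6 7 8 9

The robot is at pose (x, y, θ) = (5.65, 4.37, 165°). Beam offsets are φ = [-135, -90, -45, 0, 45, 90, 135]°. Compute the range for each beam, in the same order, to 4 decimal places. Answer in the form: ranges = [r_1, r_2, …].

ranges = [0.4041, 0.6522, 0.7275, 1.7082, 5.3694, 3.4889, 0.7000]

beam 1: φ=-135°, α=30°
  cosα=0.8660 sinα=0.5000 | (5,4) | tMaxX 0.4041 tMaxY 1.2600 | tΔX 1.1547 tΔY 2.0000
    t=0.4041 [x] (6,4) — stop
  → r_1 = 0.4041
beam 2: φ=-90°, α=75°
  cosα=0.2588 sinα=0.9659 | (5,4) | tMaxX 1.3523 tMaxY 0.6522 | tΔX 3.8637 tΔY 1.0353
    t=0.6522 [y] (5,5) — stop
  → r_2 = 0.6522
beam 3: φ=-45°, α=120°
  cosα=-0.5000 sinα=0.8660 | (5,4) | tMaxX 1.3000 tMaxY 0.7275 | tΔX 2.0000 tΔY 1.1547
    t=0.7275 [y] (5,5) — stop
  → r_3 = 0.7275
beam 4: φ=0°, α=165°
  cosα=-0.9659 sinα=0.2588 | (5,4) | tMaxX 0.6729 tMaxY 2.4341 | tΔX 1.0353 tΔY 3.8637
    t=0.6729 [x] (4,4)
    t=1.7082 [x] (3,4) — stop
  → r_4 = 1.7082
beam 5: φ=45°, α=210°
  cosα=-0.8660 sinα=-0.5000 | (5,4) | tMaxX 0.7506 tMaxY 0.7400 | tΔX 1.1547 tΔY 2.0000
    t=0.7400 [y] (5,3)
    t=0.7506 [x] (4,3)
    t=1.9053 [x] (3,3)
    t=2.7400 [y] (3,2)
    t=3.0600 [x] (2,2)
    t=4.2147 [x] (1,2)
    t=4.7400 [y] (1,1)
    t=5.3694 [x] (0,1) — stop
  → r_5 = 5.3694
beam 6: φ=90°, α=255°
  cosα=-0.2588 sinα=-0.9659 | (5,4) | tMaxX 2.5114 tMaxY 0.3831 | tΔX 3.8637 tΔY 1.0353
    t=0.3831 [y] (5,3)
    t=1.4183 [y] (5,2)
    t=2.4536 [y] (5,1)
    t=2.5114 [x] (4,1)
    t=3.4889 [y] (4,0) — stop
  → r_6 = 3.4889
beam 7: φ=135°, α=300°
  cosα=0.5000 sinα=-0.8660 | (5,4) | tMaxX 0.7000 tMaxY 0.4272 | tΔX 2.0000 tΔY 1.1547
    t=0.4272 [y] (5,3)
    t=0.7000 [x] (6,3) — stop
  → r_7 = 0.7000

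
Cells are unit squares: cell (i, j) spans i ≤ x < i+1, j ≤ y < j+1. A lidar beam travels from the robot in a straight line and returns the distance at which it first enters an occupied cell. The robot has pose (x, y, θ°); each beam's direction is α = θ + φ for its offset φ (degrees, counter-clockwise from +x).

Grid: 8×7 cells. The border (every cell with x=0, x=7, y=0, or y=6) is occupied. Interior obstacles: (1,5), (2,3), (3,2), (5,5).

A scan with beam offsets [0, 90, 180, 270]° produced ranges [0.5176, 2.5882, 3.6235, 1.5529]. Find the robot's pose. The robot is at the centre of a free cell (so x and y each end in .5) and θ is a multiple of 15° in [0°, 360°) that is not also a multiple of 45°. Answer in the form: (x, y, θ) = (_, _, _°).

(x, y, θ) = (5.5, 4.5, 105°)

The pose lattice has 26·16 = 416 candidates. Test each by forward raycasting.
  (6.5, 1.5, 120°): beam 1 = 5.1962 ≠ 0.5176 ✗
  (1.5, 2.5, 345°): beam 1 = 1.5529 ≠ 0.5176 ✗
  (4.5, 1.5, 285°): beam 3 = 4.6587 ≠ 3.6235 ✗
  (1.5, 1.5, 330°): beam 1 = 1.0000 ≠ 0.5176 ✗
  …
  (5.5, 4.5, 105°): r_1=0.5176, r_2=2.5882, r_3=3.6235, r_4=1.5529 — all match ✓
Unique over the lattice → pose = (5.5, 4.5, 105°).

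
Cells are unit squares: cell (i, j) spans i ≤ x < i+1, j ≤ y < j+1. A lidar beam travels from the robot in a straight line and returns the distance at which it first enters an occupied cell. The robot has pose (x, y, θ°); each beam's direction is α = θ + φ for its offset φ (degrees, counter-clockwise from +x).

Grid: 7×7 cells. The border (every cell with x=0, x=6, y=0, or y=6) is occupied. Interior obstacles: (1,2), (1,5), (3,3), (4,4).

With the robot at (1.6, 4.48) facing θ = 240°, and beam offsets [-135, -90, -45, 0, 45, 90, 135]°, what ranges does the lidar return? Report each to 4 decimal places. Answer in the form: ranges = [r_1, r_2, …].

beam 1: φ=-135°, α=105°
  direction (-0.2588, 0.9659); cell (1,4); t to first gridline: x 2.3182, y 0.5383 (then +3.8637 / +1.0353)
    (1,5) via y @ 0.5383  # hit
  → r_1 = 0.5383
beam 2: φ=-90°, α=150°
  direction (-0.8660, 0.5000); cell (1,4); t to first gridline: x 0.6928, y 1.0400 (then +1.1547 / +2.0000)
    (0,4) via x @ 0.6928  # hit
  → r_2 = 0.6928
beam 3: φ=-45°, α=195°
  direction (-0.9659, -0.2588); cell (1,4); t to first gridline: x 0.6212, y 1.8546 (then +1.0353 / +3.8637)
    (0,4) via x @ 0.6212  # hit
  → r_3 = 0.6212
beam 4: φ=0°, α=240°
  direction (-0.5000, -0.8660); cell (1,4); t to first gridline: x 1.2000, y 0.5543 (then +2.0000 / +1.1547)
    (1,3) via y @ 0.5543
    (0,3) via x @ 1.2000  # hit
  → r_4 = 1.2000
beam 5: φ=45°, α=285°
  direction (0.2588, -0.9659); cell (1,4); t to first gridline: x 1.5455, y 0.4969 (then +3.8637 / +1.0353)
    (1,3) via y @ 0.4969
    (1,2) via y @ 1.5322  # hit
  → r_5 = 1.5322
beam 6: φ=90°, α=330°
  direction (0.8660, -0.5000); cell (1,4); t to first gridline: x 0.4619, y 0.9600 (then +1.1547 / +2.0000)
    (2,4) via x @ 0.4619
    (2,3) via y @ 0.9600
    (3,3) via x @ 1.6166  # hit
  → r_6 = 1.6166
beam 7: φ=135°, α=15°
  direction (0.9659, 0.2588); cell (1,4); t to first gridline: x 0.4141, y 2.0091 (then +1.0353 / +3.8637)
    (2,4) via x @ 0.4141
    (3,4) via x @ 1.4494
    (3,5) via y @ 2.0091
    (4,5) via x @ 2.4847
    (5,5) via x @ 3.5199
    (6,5) via x @ 4.5552  # hit
  → r_7 = 4.5552

ranges = [0.5383, 0.6928, 0.6212, 1.2000, 1.5322, 1.6166, 4.5552]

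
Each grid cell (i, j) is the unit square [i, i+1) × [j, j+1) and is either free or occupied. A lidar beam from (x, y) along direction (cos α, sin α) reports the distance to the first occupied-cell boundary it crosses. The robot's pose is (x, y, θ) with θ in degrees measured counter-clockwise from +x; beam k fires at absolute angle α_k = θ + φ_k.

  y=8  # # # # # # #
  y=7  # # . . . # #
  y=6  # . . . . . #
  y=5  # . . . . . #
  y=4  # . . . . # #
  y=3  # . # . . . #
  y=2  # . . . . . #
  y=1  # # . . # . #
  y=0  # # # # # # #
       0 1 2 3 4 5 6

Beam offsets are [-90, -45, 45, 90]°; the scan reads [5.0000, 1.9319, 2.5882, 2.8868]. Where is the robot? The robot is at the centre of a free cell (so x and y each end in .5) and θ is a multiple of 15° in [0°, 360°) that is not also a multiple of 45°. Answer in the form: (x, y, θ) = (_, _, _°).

(x, y, θ) = (3.5, 5.5, 30°)

Enumerate (i+0.5, j+0.5, θ) over the 29 free cells and 16 admissible headings. For each, cast all 4 beams and compare to the given ranges.
  (1.5, 6.5, 330°): beam 1 = 1.0000 ≠ 5.0000 ✗
  (3.5, 5.5, 120°): beam 1 = 2.8868 ≠ 5.0000 ✗
  (1.5, 3.5, 165°): beam 1 = 4.6587 ≠ 5.0000 ✗
  …
  (3.5, 5.5, 30°): r_1=5.0000, r_2=1.9319, r_3=2.5882, r_4=2.8868 — all match ✓
Unique over the lattice → pose = (3.5, 5.5, 30°).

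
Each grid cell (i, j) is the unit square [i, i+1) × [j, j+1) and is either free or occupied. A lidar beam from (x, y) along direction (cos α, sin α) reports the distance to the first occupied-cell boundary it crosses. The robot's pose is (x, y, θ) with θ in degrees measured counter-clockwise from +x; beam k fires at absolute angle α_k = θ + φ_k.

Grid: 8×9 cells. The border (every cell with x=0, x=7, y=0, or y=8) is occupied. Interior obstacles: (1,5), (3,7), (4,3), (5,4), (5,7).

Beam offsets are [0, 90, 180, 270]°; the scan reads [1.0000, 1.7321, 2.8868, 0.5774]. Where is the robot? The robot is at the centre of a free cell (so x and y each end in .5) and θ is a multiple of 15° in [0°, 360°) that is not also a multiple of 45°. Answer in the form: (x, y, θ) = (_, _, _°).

Enumerate (i+0.5, j+0.5, θ) over the 37 free cells and 16 admissible headings. For each, cast all 4 beams and compare to the given ranges.
  (6.5, 7.5, 165°): beam 1 = 0.5176 ≠ 1.0000 ✗
  (5.5, 5.5, 15°): beam 1 = 1.5529 ≠ 1.0000 ✗
  (2.5, 3.5, 165°): beam 1 = 1.5529 ≠ 1.0000 ✗
  …
  (3.5, 1.5, 330°): r_1=1.0000, r_2=1.7321, r_3=2.8868, r_4=0.5774 — all match ✓
Only this pose fits every beam.

(x, y, θ) = (3.5, 1.5, 330°)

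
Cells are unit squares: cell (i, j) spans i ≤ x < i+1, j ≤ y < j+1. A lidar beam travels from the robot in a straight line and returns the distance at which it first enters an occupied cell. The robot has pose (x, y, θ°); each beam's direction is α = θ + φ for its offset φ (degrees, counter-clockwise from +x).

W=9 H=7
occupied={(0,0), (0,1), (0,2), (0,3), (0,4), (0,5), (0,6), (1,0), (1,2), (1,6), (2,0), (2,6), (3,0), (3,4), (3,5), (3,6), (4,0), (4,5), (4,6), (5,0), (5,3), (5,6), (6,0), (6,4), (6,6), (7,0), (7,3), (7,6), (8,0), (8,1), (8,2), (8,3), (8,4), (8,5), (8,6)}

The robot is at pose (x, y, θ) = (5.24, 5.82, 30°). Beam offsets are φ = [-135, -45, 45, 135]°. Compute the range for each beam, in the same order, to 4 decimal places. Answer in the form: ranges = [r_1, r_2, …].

beam 1: φ=-135°, α=255°
  d=(-0.2588,-0.9659)  start (5,5)  tX=0.9273 tY=0.8489  stride 1/|dx|=3.8637 1/|dy|=1.0353
    cross y-line → (5,4), t=0.8489
    cross x-line → (4,4), t=0.9273
    cross y-line → (4,3), t=1.8842
    cross y-line → (4,2), t=2.9195
    cross y-line → (4,1), t=3.9548
    cross x-line → (3,1), t=4.7910
    cross y-line → (3,0), t=4.9900 (wall)
  → r_1 = 4.9900
beam 2: φ=-45°, α=345°
  d=(0.9659,-0.2588)  start (5,5)  tX=0.7868 tY=3.1682  stride 1/|dx|=1.0353 1/|dy|=3.8637
    cross x-line → (6,5), t=0.7868
    cross x-line → (7,5), t=1.8221
    cross x-line → (8,5), t=2.8574 (wall)
  → r_2 = 2.8574
beam 3: φ=45°, α=75°
  d=(0.2588,0.9659)  start (5,5)  tX=2.9364 tY=0.1863  stride 1/|dx|=3.8637 1/|dy|=1.0353
    cross y-line → (5,6), t=0.1863 (wall)
  → r_3 = 0.1863
beam 4: φ=135°, α=165°
  d=(-0.9659,0.2588)  start (5,5)  tX=0.2485 tY=0.6955  stride 1/|dx|=1.0353 1/|dy|=3.8637
    cross x-line → (4,5), t=0.2485 (wall)
  → r_4 = 0.2485

ranges = [4.9900, 2.8574, 0.1863, 0.2485]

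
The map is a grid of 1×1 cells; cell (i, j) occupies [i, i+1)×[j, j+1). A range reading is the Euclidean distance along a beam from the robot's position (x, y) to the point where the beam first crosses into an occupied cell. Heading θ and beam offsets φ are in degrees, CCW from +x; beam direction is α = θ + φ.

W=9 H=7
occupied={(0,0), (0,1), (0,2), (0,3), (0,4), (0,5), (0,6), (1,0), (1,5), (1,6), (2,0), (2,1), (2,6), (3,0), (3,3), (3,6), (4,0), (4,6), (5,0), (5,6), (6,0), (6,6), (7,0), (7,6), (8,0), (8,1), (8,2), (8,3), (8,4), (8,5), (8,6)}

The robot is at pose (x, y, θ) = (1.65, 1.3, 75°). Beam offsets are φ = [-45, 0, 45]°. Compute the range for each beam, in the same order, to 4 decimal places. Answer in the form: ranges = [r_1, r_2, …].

ranges = [0.4041, 4.8658, 1.3000]

beam 1: φ=-45°, α=30°
  direction (0.8660, 0.5000); cell (1,1); t to first gridline: x 0.4041, y 1.4000 (then +1.1547 / +2.0000)
    (2,1) via x @ 0.4041  # hit
  → r_1 = 0.4041
beam 2: φ=0°, α=75°
  direction (0.2588, 0.9659); cell (1,1); t to first gridline: x 1.3523, y 0.7247 (then +3.8637 / +1.0353)
    (1,2) via y @ 0.7247
    (2,2) via x @ 1.3523
    (2,3) via y @ 1.7600
    (2,4) via y @ 2.7952
    (2,5) via y @ 3.8305
    (2,6) via y @ 4.8658  # hit
  → r_2 = 4.8658
beam 3: φ=45°, α=120°
  direction (-0.5000, 0.8660); cell (1,1); t to first gridline: x 1.3000, y 0.8083 (then +2.0000 / +1.1547)
    (1,2) via y @ 0.8083
    (0,2) via x @ 1.3000  # hit
  → r_3 = 1.3000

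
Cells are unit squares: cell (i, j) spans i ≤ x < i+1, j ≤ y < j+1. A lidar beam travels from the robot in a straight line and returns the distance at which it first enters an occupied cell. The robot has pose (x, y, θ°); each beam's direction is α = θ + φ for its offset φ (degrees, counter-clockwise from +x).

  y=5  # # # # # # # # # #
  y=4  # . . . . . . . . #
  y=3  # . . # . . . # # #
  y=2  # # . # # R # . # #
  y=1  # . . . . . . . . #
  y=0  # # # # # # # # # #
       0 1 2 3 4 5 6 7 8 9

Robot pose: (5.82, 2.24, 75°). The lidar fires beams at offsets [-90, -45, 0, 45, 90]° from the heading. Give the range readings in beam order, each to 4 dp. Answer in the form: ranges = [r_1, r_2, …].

ranges = [0.1863, 0.2078, 0.6955, 3.1870, 0.8489]

beam 1: φ=-90°, α=345°
  direction (0.9659, -0.2588); cell (5,2); t to first gridline: x 0.1863, y 0.9273 (then +1.0353 / +3.8637)
    (6,2) via x @ 0.1863  # hit
  → r_1 = 0.1863
beam 2: φ=-45°, α=30°
  direction (0.8660, 0.5000); cell (5,2); t to first gridline: x 0.2078, y 1.5200 (then +1.1547 / +2.0000)
    (6,2) via x @ 0.2078  # hit
  → r_2 = 0.2078
beam 3: φ=0°, α=75°
  direction (0.2588, 0.9659); cell (5,2); t to first gridline: x 0.6955, y 0.7868 (then +3.8637 / +1.0353)
    (6,2) via x @ 0.6955  # hit
  → r_3 = 0.6955
beam 4: φ=45°, α=120°
  direction (-0.5000, 0.8660); cell (5,2); t to first gridline: x 1.6400, y 0.8776 (then +2.0000 / +1.1547)
    (5,3) via y @ 0.8776
    (4,3) via x @ 1.6400
    (4,4) via y @ 2.0323
    (4,5) via y @ 3.1870  # hit
  → r_4 = 3.1870
beam 5: φ=90°, α=165°
  direction (-0.9659, 0.2588); cell (5,2); t to first gridline: x 0.8489, y 2.9364 (then +1.0353 / +3.8637)
    (4,2) via x @ 0.8489  # hit
  → r_5 = 0.8489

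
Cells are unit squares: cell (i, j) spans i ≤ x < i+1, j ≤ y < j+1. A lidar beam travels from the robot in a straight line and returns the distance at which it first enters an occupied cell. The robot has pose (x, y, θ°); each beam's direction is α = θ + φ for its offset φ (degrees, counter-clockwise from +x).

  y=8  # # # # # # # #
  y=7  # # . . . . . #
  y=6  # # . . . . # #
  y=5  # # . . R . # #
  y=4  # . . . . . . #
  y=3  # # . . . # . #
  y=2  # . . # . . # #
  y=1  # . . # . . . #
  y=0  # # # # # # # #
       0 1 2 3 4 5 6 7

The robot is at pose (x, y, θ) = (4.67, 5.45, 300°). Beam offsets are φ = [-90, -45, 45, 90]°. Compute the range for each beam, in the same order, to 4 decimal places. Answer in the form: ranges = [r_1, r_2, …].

ranges = [3.0831, 2.5887, 1.3769, 1.5358]

beam 1: φ=-90°, α=210°
  direction (-0.8660, -0.5000); cell (4,5); t to first gridline: x 0.7736, y 0.9000 (then +1.1547 / +2.0000)
    (3,5) via x @ 0.7736
    (3,4) via y @ 0.9000
    (2,4) via x @ 1.9283
    (2,3) via y @ 2.9000
    (1,3) via x @ 3.0831  # hit
  → r_1 = 3.0831
beam 2: φ=-45°, α=255°
  direction (-0.2588, -0.9659); cell (4,5); t to first gridline: x 2.5887, y 0.4659 (then +3.8637 / +1.0353)
    (4,4) via y @ 0.4659
    (4,3) via y @ 1.5012
    (4,2) via y @ 2.5364
    (3,2) via x @ 2.5887  # hit
  → r_2 = 2.5887
beam 3: φ=45°, α=345°
  direction (0.9659, -0.2588); cell (4,5); t to first gridline: x 0.3416, y 1.7387 (then +1.0353 / +3.8637)
    (5,5) via x @ 0.3416
    (6,5) via x @ 1.3769  # hit
  → r_3 = 1.3769
beam 4: φ=90°, α=30°
  direction (0.8660, 0.5000); cell (4,5); t to first gridline: x 0.3811, y 1.1000 (then +1.1547 / +2.0000)
    (5,5) via x @ 0.3811
    (5,6) via y @ 1.1000
    (6,6) via x @ 1.5358  # hit
  → r_4 = 1.5358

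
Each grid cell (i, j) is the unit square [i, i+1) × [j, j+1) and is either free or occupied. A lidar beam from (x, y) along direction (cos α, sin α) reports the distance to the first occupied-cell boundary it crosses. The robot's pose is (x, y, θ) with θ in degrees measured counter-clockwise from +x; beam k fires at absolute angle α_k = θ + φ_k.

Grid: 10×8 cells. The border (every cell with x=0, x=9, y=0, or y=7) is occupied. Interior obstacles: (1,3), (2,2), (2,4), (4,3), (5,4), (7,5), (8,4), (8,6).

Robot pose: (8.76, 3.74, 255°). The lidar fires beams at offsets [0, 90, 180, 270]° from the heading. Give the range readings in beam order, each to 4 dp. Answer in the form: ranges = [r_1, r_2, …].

beam 1: φ=0°, α=255°
  direction (-0.2588, -0.9659); cell (8,3); t to first gridline: x 2.9364, y 0.7661 (then +3.8637 / +1.0353)
    (8,2) via y @ 0.7661
    (8,1) via y @ 1.8014
    (8,0) via y @ 2.8367  # hit
  → r_1 = 2.8367
beam 2: φ=90°, α=345°
  direction (0.9659, -0.2588); cell (8,3); t to first gridline: x 0.2485, y 2.8591 (then +1.0353 / +3.8637)
    (9,3) via x @ 0.2485  # hit
  → r_2 = 0.2485
beam 3: φ=180°, α=75°
  direction (0.2588, 0.9659); cell (8,3); t to first gridline: x 0.9273, y 0.2692 (then +3.8637 / +1.0353)
    (8,4) via y @ 0.2692  # hit
  → r_3 = 0.2692
beam 4: φ=270°, α=165°
  direction (-0.9659, 0.2588); cell (8,3); t to first gridline: x 0.7868, y 1.0046 (then +1.0353 / +3.8637)
    (7,3) via x @ 0.7868
    (7,4) via y @ 1.0046
    (6,4) via x @ 1.8221
    (5,4) via x @ 2.8574  # hit
  → r_4 = 2.8574

ranges = [2.8367, 0.2485, 0.2692, 2.8574]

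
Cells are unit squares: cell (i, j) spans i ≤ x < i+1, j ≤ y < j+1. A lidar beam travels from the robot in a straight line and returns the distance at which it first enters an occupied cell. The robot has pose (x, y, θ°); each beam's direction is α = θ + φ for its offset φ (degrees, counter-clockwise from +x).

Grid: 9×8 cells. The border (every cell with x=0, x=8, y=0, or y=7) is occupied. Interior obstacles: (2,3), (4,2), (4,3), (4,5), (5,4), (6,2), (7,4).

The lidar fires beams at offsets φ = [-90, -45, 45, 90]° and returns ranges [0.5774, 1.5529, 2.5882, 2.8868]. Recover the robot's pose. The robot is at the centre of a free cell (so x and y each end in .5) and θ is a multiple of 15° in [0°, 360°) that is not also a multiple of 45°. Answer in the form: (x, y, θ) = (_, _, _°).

(x, y, θ) = (3.5, 5.5, 120°)

Enumerate (i+0.5, j+0.5, θ) over the 35 free cells and 16 admissible headings. For each, cast all 4 beams and compare to the given ranges.
  (2.5, 1.5, 285°): beam 1 = 1.5529 ≠ 0.5774 ✗
  (1.5, 5.5, 30°): beam 1 = 1.7321 ≠ 0.5774 ✗
  (1.5, 2.5, 30°): beam 1 = 1.7321 ≠ 0.5774 ✗
  (2.5, 6.5, 120°): beam 1 = 1.0000 ≠ 0.5774 ✗
  …
  (3.5, 5.5, 120°): r_1=0.5774, r_2=1.5529, r_3=2.5882, r_4=2.8868 — all match ✓
Only this pose fits every beam.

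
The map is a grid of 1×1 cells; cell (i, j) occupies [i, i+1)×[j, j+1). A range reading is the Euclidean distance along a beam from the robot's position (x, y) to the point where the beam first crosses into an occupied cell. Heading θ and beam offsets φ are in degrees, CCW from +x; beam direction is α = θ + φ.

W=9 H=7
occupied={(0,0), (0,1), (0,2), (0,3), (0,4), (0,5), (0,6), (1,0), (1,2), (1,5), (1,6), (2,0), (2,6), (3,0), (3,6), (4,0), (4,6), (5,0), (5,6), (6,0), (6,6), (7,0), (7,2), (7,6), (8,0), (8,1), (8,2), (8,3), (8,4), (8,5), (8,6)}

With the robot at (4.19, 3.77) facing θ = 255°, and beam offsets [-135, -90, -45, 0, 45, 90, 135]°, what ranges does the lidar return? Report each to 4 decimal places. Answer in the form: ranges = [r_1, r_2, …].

beam 1: φ=-135°, α=120°
  d=(-0.5000,0.8660)  start (4,3)  tX=0.3800 tY=0.2656  stride 1/|dx|=2.0000 1/|dy|=1.1547
    cross y-line → (4,4), t=0.2656
    cross x-line → (3,4), t=0.3800
    cross y-line → (3,5), t=1.4203
    cross x-line → (2,5), t=2.3800
    cross y-line → (2,6), t=2.5750 (wall)
  → r_1 = 2.5750
beam 2: φ=-90°, α=165°
  d=(-0.9659,0.2588)  start (4,3)  tX=0.1967 tY=0.8887  stride 1/|dx|=1.0353 1/|dy|=3.8637
    cross x-line → (3,3), t=0.1967
    cross y-line → (3,4), t=0.8887
    cross x-line → (2,4), t=1.2320
    cross x-line → (1,4), t=2.2673
    cross x-line → (0,4), t=3.3025 (wall)
  → r_2 = 3.3025
beam 3: φ=-45°, α=210°
  d=(-0.8660,-0.5000)  start (4,3)  tX=0.2194 tY=1.5400  stride 1/|dx|=1.1547 1/|dy|=2.0000
    cross x-line → (3,3), t=0.2194
    cross x-line → (2,3), t=1.3741
    cross y-line → (2,2), t=1.5400
    cross x-line → (1,2), t=2.5288 (wall)
  → r_3 = 2.5288
beam 4: φ=0°, α=255°
  d=(-0.2588,-0.9659)  start (4,3)  tX=0.7341 tY=0.7972  stride 1/|dx|=3.8637 1/|dy|=1.0353
    cross x-line → (3,3), t=0.7341
    cross y-line → (3,2), t=0.7972
    cross y-line → (3,1), t=1.8324
    cross y-line → (3,0), t=2.8677 (wall)
  → r_4 = 2.8677
beam 5: φ=45°, α=300°
  d=(0.5000,-0.8660)  start (4,3)  tX=1.6200 tY=0.8891  stride 1/|dx|=2.0000 1/|dy|=1.1547
    cross y-line → (4,2), t=0.8891
    cross x-line → (5,2), t=1.6200
    cross y-line → (5,1), t=2.0438
    cross y-line → (5,0), t=3.1985 (wall)
  → r_5 = 3.1985
beam 6: φ=90°, α=345°
  d=(0.9659,-0.2588)  start (4,3)  tX=0.8386 tY=2.9751  stride 1/|dx|=1.0353 1/|dy|=3.8637
    cross x-line → (5,3), t=0.8386
    cross x-line → (6,3), t=1.8738
    cross x-line → (7,3), t=2.9091
    cross y-line → (7,2), t=2.9751 (wall)
  → r_6 = 2.9751
beam 7: φ=135°, α=30°
  d=(0.8660,0.5000)  start (4,3)  tX=0.9353 tY=0.4600  stride 1/|dx|=1.1547 1/|dy|=2.0000
    cross y-line → (4,4), t=0.4600
    cross x-line → (5,4), t=0.9353
    cross x-line → (6,4), t=2.0900
    cross y-line → (6,5), t=2.4600
    cross x-line → (7,5), t=3.2447
    cross x-line → (8,5), t=4.3994 (wall)
  → r_7 = 4.3994

ranges = [2.5750, 3.3025, 2.5288, 2.8677, 3.1985, 2.9751, 4.3994]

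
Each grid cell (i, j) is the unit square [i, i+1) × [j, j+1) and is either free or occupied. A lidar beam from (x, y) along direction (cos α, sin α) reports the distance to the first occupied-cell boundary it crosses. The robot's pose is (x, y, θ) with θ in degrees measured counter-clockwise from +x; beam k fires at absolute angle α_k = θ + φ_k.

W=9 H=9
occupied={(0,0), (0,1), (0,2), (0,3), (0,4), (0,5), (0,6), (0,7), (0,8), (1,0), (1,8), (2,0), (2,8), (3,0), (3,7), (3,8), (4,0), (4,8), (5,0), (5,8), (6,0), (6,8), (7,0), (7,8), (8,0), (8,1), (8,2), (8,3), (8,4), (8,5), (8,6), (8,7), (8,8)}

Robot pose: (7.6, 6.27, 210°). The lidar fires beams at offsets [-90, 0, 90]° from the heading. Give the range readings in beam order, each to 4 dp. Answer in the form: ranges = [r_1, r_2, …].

ranges = [1.9976, 7.6210, 0.8000]

beam 1: φ=-90°, α=120°
  d=(-0.5000,0.8660)  start (7,6)  tX=1.2000 tY=0.8429  stride 1/|dx|=2.0000 1/|dy|=1.1547
    cross y-line → (7,7), t=0.8429
    cross x-line → (6,7), t=1.2000
    cross y-line → (6,8), t=1.9976 (wall)
  → r_1 = 1.9976
beam 2: φ=0°, α=210°
  d=(-0.8660,-0.5000)  start (7,6)  tX=0.6928 tY=0.5400  stride 1/|dx|=1.1547 1/|dy|=2.0000
    cross y-line → (7,5), t=0.5400
    cross x-line → (6,5), t=0.6928
    cross x-line → (5,5), t=1.8475
    cross y-line → (5,4), t=2.5400
    cross x-line → (4,4), t=3.0022
    cross x-line → (3,4), t=4.1569
    cross y-line → (3,3), t=4.5400
    cross x-line → (2,3), t=5.3116
    cross x-line → (1,3), t=6.4663
    cross y-line → (1,2), t=6.5400
    cross x-line → (0,2), t=7.6210 (wall)
  → r_2 = 7.6210
beam 3: φ=90°, α=300°
  d=(0.5000,-0.8660)  start (7,6)  tX=0.8000 tY=0.3118  stride 1/|dx|=2.0000 1/|dy|=1.1547
    cross y-line → (7,5), t=0.3118
    cross x-line → (8,5), t=0.8000 (wall)
  → r_3 = 0.8000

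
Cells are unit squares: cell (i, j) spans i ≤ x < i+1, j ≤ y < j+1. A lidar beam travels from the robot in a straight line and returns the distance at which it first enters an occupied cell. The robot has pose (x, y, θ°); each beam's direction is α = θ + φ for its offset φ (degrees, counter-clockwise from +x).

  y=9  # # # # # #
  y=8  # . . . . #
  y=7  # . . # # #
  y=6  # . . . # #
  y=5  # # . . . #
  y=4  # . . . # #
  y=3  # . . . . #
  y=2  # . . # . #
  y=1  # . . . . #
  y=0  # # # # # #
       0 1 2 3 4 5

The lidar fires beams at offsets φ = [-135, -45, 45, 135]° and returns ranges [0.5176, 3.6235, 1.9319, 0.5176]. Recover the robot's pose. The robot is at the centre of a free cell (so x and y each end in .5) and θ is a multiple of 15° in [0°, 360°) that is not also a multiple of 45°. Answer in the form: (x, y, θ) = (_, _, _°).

Candidates: 26 free-cell centres × 16 headings = 416 poses. Raycast each; keep the one whose scan matches to 4 dp.
  (1.5, 3.5, 15°): beam 1 = 1.0000 ≠ 0.5176 ✗
  (3.5, 6.5, 15°): beam 1 = 5.0000 ≠ 0.5176 ✗
  (1.5, 1.5, 15°): beam 1 = 0.5774 ≠ 0.5176 ✗
  (3.5, 6.5, 345°): beam 1 = 1.7321 ≠ 0.5176 ✗
  (2.5, 5.5, 60°): beam 1 = 2.5882 ≠ 0.5176 ✗
  …
  (4.5, 3.5, 240°): r_1=0.5176, r_2=3.6235, r_3=1.9319, r_4=0.5176 — all match ✓
Only this pose fits every beam.

(x, y, θ) = (4.5, 3.5, 240°)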